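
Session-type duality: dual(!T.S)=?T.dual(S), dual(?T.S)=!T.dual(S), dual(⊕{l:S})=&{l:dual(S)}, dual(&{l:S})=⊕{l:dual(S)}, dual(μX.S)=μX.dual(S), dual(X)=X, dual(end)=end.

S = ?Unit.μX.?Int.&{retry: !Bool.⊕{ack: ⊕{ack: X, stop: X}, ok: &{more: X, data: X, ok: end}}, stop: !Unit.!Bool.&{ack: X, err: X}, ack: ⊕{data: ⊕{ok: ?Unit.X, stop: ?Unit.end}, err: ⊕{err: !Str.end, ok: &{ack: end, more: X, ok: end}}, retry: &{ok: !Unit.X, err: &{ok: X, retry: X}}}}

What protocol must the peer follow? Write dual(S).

!Unit.μX.!Int.⊕{retry: ?Bool.&{ack: &{ack: X, stop: X}, ok: ⊕{more: X, data: X, ok: end}}, stop: ?Unit.?Bool.⊕{ack: X, err: X}, ack: &{data: &{ok: !Unit.X, stop: !Unit.end}, err: &{err: ?Str.end, ok: ⊕{ack: end, more: X, ok: end}}, retry: ⊕{ok: ?Unit.X, err: ⊕{ok: X, retry: X}}}}

?Unit = !Unit
  μX = μX  (rec unchanged)
    ?Int = !Int
      &{retry,stop,ack} = ⊕{retry,stop,ack}  (&→⊕)
        case retry:
          !Bool = ?Bool
            ⊕{ack,ok} = &{ack,ok}  (select→offer)
              case ack:
                ⊕{ack,stop} = &{ack,stop}  (select→offer)
                  case ack:
                    dual(X) = X
                  case stop:
                    dual(X) = X
              case ok:
                &{more,data,ok} = ⊕{more,data,ok}  (&→⊕)
                  case more:
                    dual(X) = X
                  case data:
                    dual(X) = X
                  case ok:
                    dual(end) = end
        case stop:
          !Unit = ?Unit
            !Bool = ?Bool
              &{ack,err} = ⊕{ack,err}  (&→⊕)
                case ack:
                  dual(X) = X
                case err:
                  dual(X) = X
        case ack:
          ⊕{data,err,retry} = &{data,err,retry}  (select→offer)
            case data:
              ⊕{ok,stop} = &{ok,stop}  (select→offer)
                case ok:
                  ?Unit = !Unit
                    dual(X) = X
                case stop:
                  ?Unit = !Unit
                    dual(end) = end
            case err:
              ⊕{err,ok} = &{err,ok}  (select→offer)
                case err:
                  !Str = ?Str
                    dual(end) = end
                case ok:
                  &{ack,more,ok} = ⊕{ack,more,ok}  (&→⊕)
                    case ack:
                      dual(end) = end
                    case more:
                      dual(X) = X
                    case ok:
                      dual(end) = end
            case retry:
              &{ok,err} = ⊕{ok,err}  (&→⊕)
                case ok:
                  !Unit = ?Unit
                    dual(X) = X
                case err:
                  &{ok,retry} = ⊕{ok,retry}  (&→⊕)
                    case ok:
                      dual(X) = X
                    case retry:
                      dual(X) = X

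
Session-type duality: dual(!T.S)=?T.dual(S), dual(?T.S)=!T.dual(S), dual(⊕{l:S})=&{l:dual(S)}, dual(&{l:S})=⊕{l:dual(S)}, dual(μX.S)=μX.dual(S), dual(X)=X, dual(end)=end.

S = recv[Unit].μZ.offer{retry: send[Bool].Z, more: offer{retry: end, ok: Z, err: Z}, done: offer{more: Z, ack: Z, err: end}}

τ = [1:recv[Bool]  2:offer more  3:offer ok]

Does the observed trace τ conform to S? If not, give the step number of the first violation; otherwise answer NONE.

@1 got recv[Bool], protocol expects recv[Unit]  ✗

1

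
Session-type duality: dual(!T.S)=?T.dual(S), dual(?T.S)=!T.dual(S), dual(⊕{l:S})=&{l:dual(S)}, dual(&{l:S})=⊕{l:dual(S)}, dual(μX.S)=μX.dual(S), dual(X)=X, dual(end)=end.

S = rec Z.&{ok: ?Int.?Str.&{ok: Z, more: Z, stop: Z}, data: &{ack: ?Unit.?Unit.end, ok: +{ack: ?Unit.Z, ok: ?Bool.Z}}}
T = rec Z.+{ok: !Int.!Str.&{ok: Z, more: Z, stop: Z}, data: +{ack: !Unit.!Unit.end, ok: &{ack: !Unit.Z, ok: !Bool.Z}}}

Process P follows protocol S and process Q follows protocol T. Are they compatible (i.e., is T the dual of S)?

rec Z | rec Z  ✓ (binder kept)
  &{ok,data} | +{ok,data}  ✓ same labels
    [ok]
      ?Int | !Int  ✓
        ?Str | !Str  ✓
          &{ok,more,stop} | &{ok,more,stop}  ✗ choice polarity not flipped — not dual

NO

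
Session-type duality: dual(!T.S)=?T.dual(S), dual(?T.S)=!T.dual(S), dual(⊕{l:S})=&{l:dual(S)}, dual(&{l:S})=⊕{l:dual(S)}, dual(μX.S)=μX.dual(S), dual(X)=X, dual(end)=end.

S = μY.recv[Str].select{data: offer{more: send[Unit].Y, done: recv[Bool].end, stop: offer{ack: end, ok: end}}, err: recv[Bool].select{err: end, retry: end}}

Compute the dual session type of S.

μY.send[Str].offer{data: select{more: recv[Unit].Y, done: send[Bool].end, stop: select{ack: end, ok: end}}, err: send[Bool].offer{err: end, retry: end}}

μY ↦ μY  (rec unchanged)
  recv[Str] ↦ send[Str]
    select{data,err} ↦ offer{data,err}  (internal→external)
      case data:
        offer{more,done,stop} ↦ select{more,done,stop}  (&→⊕)
          case more:
            send[Unit] ↦ recv[Unit]
              dual(Y) = Y
          case done:
            recv[Bool] ↦ send[Bool]
              dual(end) = end
          case stop:
            offer{ack,ok} ↦ select{ack,ok}  (&→⊕)
              case ack:
                dual(end) = end
              case ok:
                dual(end) = end
      case err:
        recv[Bool] ↦ send[Bool]
          select{err,retry} ↦ offer{err,retry}  (internal→external)
            case err:
              dual(end) = end
            case retry:
              dual(end) = end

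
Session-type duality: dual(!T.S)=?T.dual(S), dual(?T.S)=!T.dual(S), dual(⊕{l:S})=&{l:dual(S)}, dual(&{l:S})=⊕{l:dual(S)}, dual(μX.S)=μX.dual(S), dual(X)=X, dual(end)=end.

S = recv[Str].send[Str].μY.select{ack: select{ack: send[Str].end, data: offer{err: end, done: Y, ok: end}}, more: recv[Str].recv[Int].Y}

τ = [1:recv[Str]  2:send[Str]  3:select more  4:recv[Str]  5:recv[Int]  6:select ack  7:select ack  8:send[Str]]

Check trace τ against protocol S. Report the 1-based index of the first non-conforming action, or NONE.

[1] recv[Str]  ok  now at send[Str].μY.…
[2] send[Str]  ok  now at μY.…
[3] select more  ok  now at recv[Str].recv[Int].μY.…
[4] recv[Str]  ok  now at recv[Int].μY.…
[5] recv[Int]  ok  now at μY.…
[6] select ack  ok  now at select{ack: send[Str].end, data: offer{err: end, done: μY.…, ok: end}}
[7] select ack  ok  now at send[Str].end
[8] send[Str]  ok  now at end
trace exhausted — no violation

NONE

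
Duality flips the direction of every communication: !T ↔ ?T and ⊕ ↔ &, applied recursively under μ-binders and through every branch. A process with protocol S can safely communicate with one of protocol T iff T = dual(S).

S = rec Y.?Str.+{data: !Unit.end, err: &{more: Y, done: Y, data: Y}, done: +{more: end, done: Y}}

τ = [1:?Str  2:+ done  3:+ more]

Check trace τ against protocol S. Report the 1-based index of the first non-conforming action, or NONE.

[1] ?Str  ✓  now at +{data: !Unit.end, err: &{more: rec Y.…, done: rec Y.…, data: rec Y.…}, done: +{more: end, done: rec Y.…}}
[2] + done  ✓  now at +{more: end, done: rec Y.…}
[3] + more  ✓  now at end
τ conforms to S (length 3)

NONE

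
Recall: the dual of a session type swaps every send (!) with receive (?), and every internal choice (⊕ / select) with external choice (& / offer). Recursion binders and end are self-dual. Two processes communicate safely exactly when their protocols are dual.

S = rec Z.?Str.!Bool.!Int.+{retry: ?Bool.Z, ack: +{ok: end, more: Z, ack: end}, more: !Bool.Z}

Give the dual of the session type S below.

rec Z = rec Z  (μ self-dual)
  ?Str = !Str
    !Bool = ?Bool
      !Int = ?Int
        +{retry,ack,more} = &{retry,ack,more}  (select→offer)
          case retry:
            ?Bool = !Bool
              Z self-dual
          case ack:
            +{ok,more,ack} = &{ok,more,ack}  (select→offer)
              case ok:
                end self-dual
              case more:
                Z self-dual
              case ack:
                end self-dual
          case more:
            !Bool = ?Bool
              Z self-dual

rec Z.!Str.?Bool.?Int.&{retry: !Bool.Z, ack: &{ok: end, more: Z, ack: end}, more: ?Bool.Z}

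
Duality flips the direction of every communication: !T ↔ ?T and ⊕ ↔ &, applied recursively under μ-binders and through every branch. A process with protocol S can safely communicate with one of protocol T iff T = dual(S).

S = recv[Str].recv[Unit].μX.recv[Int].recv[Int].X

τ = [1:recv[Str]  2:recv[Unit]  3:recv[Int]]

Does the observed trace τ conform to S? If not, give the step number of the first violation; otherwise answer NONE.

step 1: recv[Str]  match  cont: recv[Unit].μX.…
step 2: recv[Unit]  match  cont: μX.…
step 3: recv[Int]  match  cont: recv[Int].μX.…
all 3 steps conform

NONE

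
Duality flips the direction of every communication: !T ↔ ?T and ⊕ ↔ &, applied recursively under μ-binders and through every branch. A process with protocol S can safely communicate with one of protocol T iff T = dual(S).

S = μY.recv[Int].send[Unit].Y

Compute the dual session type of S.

μY.send[Int].recv[Unit].Y

μY = μY  (rec unchanged)
  recv[Int] = send[Int]
    send[Unit] = recv[Unit]
      Y ↦ Y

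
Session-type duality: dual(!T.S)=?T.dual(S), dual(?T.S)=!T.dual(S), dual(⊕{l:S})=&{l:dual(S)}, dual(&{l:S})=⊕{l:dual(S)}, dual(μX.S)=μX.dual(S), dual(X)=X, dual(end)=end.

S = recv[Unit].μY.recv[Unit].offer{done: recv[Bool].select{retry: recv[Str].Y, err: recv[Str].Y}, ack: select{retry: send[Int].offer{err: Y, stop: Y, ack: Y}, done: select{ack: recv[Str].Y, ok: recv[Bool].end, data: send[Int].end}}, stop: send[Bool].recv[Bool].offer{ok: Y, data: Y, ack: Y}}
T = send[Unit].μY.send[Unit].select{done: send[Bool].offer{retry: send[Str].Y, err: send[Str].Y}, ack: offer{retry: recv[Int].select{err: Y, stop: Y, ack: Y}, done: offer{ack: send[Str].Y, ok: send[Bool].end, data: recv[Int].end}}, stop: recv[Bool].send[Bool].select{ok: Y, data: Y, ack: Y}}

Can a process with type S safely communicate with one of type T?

YES

recv[Unit] ‖ send[Unit]  ✓
  μY ‖ μY  ✓ (μ self-dual)
    recv[Unit] ‖ send[Unit]  ✓
      offer{done,ack,stop} ‖ select{done,ack,stop}  ✓ label sets agree
        [done]
          recv[Bool] ‖ send[Bool]  ✓
            select{retry,err} ‖ offer{retry,err}  ✓ label sets agree
              [retry]
                recv[Str] ‖ send[Str]  ✓
                  Y ‖ Y  ✓
              [err]
                recv[Str] ‖ send[Str]  ✓
                  Y ‖ Y  ✓
        [ack]
          select{retry,done} ‖ offer{retry,done}  ✓ label sets agree
            [retry]
              send[Int] ‖ recv[Int]  ✓
                offer{err,stop,ack} ‖ select{err,stop,ack}  ✓ label sets agree
                  [err]
                    Y ‖ Y  ✓
                  [stop]
                    Y ‖ Y  ✓
                  [ack]
                    Y ‖ Y  ✓
            [done]
              select{ack,ok,data} ‖ offer{ack,ok,data}  ✓ label sets agree
                [ack]
                  recv[Str] ‖ send[Str]  ✓
                    Y ‖ Y  ✓
                [ok]
                  recv[Bool] ‖ send[Bool]  ✓
                    end ‖ end  ✓
                [data]
                  send[Int] ‖ recv[Int]  ✓
                    end ‖ end  ✓
        [stop]
          send[Bool] ‖ recv[Bool]  ✓
            recv[Bool] ‖ send[Bool]  ✓
              offer{ok,data,ack} ‖ select{ok,data,ack}  ✓ label sets agree
                [ok]
                  Y ‖ Y  ✓
                [data]
                  Y ‖ Y  ✓
                [ack]
                  Y ‖ Y  ✓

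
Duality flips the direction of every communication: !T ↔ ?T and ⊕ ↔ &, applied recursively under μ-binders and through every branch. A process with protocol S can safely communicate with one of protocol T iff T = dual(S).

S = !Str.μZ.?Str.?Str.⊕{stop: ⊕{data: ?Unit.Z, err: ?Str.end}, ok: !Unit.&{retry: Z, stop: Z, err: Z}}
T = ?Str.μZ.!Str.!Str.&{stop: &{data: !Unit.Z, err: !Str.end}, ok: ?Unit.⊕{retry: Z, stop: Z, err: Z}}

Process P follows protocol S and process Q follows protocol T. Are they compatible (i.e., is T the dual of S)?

!Str | ?Str  match
  μZ | μZ  match (rec unchanged)
    ?Str | !Str  match
      ?Str | !Str  match
        ⊕{stop,ok} | &{stop,ok}  match labels match
          [stop]
            ⊕{data,err} | &{data,err}  match labels match
              [data]
                ?Unit | !Unit  match
                  Z | Z  match
              [err]
                ?Str | !Str  match
                  end | end  match
          [ok]
            !Unit | ?Unit  match
              &{retry,stop,err} | ⊕{retry,stop,err}  match labels match
                [retry]
                  Z | Z  match
                [stop]
                  Z | Z  match
                [err]
                  Z | Z  match

YES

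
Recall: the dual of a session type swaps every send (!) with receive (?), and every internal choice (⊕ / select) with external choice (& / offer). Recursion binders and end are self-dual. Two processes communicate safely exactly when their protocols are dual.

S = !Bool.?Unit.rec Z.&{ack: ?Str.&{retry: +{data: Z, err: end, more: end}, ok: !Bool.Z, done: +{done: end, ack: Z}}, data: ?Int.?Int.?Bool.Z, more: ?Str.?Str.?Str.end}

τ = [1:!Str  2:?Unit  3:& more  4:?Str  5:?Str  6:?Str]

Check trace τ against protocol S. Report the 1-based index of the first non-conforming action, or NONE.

1

step 1: got !Str, protocol expects !Bool  ✗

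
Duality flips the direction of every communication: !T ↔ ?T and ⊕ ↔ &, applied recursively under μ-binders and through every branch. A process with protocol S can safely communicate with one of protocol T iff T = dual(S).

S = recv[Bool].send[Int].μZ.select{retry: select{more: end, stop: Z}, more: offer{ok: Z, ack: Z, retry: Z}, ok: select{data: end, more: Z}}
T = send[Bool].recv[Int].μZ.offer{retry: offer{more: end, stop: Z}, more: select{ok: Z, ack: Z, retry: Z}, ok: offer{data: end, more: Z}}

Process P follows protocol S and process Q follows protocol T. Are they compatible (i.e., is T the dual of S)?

recv[Bool] ‖ send[Bool]  ✓
  send[Int] ‖ recv[Int]  ✓
    μZ ‖ μZ  ✓ (μ self-dual)
      select{retry,more,ok} ‖ offer{retry,more,ok}  ✓ same labels
        case retry:
          select{more,stop} ‖ offer{more,stop}  ✓ same labels
            case more:
              end ‖ end  ✓
            case stop:
              Z ‖ Z  ✓
        case more:
          offer{ok,ack,retry} ‖ select{ok,ack,retry}  ✓ same labels
            case ok:
              Z ‖ Z  ✓
            case ack:
              Z ‖ Z  ✓
            case retry:
              Z ‖ Z  ✓
        case ok:
          select{data,more} ‖ offer{data,more}  ✓ same labels
            case data:
              end ‖ end  ✓
            case more:
              Z ‖ Z  ✓

YES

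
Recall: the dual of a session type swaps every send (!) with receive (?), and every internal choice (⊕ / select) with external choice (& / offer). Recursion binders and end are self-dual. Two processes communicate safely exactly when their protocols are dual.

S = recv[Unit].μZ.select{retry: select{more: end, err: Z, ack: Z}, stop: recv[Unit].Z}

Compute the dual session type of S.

send[Unit].μZ.offer{retry: offer{more: end, err: Z, ack: Z}, stop: send[Unit].Z}

recv[Unit] → send[Unit]
  μZ → μZ  (binder kept)
    select{retry,stop} → offer{retry,stop}  (⊕→&)
      [retry]
        select{more,err,ack} → offer{more,err,ack}  (⊕→&)
          [more]
            end ↦ end
          [err]
            Z ↦ Z
          [ack]
            Z ↦ Z
      [stop]
        recv[Unit] → send[Unit]
          Z ↦ Z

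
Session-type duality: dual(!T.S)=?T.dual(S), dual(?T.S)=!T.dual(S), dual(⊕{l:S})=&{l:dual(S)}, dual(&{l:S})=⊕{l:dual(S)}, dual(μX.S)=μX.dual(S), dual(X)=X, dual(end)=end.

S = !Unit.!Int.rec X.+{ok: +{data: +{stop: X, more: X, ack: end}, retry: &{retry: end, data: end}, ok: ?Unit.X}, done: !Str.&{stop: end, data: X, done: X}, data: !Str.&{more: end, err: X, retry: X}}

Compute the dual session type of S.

!Unit = ?Unit
  !Int = ?Int
    rec X = rec X  (μ self-dual)
      +{ok,done,data} = &{ok,done,data}  (internal→external)
        case ok:
          +{data,retry,ok} = &{data,retry,ok}  (internal→external)
            case data:
              +{stop,more,ack} = &{stop,more,ack}  (internal→external)
                case stop:
                  X ↦ X
                case more:
                  X ↦ X
                case ack:
                  end ↦ end
            case retry:
              &{retry,data} = +{retry,data}  (&→⊕)
                case retry:
                  end ↦ end
                case data:
                  end ↦ end
            case ok:
              ?Unit = !Unit
                X ↦ X
        case done:
          !Str = ?Str
            &{stop,data,done} = +{stop,data,done}  (&→⊕)
              case stop:
                end ↦ end
              case data:
                X ↦ X
              case done:
                X ↦ X
        case data:
          !Str = ?Str
            &{more,err,retry} = +{more,err,retry}  (&→⊕)
              case more:
                end ↦ end
              case err:
                X ↦ X
              case retry:
                X ↦ X

?Unit.?Int.rec X.&{ok: &{data: &{stop: X, more: X, ack: end}, retry: +{retry: end, data: end}, ok: !Unit.X}, done: ?Str.+{stop: end, data: X, done: X}, data: ?Str.+{more: end, err: X, retry: X}}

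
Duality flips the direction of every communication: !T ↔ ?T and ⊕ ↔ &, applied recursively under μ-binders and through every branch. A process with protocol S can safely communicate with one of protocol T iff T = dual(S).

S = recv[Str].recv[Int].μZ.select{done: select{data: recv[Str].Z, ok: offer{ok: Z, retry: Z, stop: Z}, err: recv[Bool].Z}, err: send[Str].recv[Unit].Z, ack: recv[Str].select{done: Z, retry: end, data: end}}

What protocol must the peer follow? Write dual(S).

recv[Str] → send[Str]
  recv[Int] → send[Int]
    μZ → μZ  (binder kept)
      select{done,err,ack} → offer{done,err,ack}  (⊕→&)
        case done:
          select{data,ok,err} → offer{data,ok,err}  (⊕→&)
            case data:
              recv[Str] → send[Str]
                Z self-dual
            case ok:
              offer{ok,retry,stop} → select{ok,retry,stop}  (external→internal)
                case ok:
                  Z self-dual
                case retry:
                  Z self-dual
                case stop:
                  Z self-dual
            case err:
              recv[Bool] → send[Bool]
                Z self-dual
        case err:
          send[Str] → recv[Str]
            recv[Unit] → send[Unit]
              Z self-dual
        case ack:
          recv[Str] → send[Str]
            select{done,retry,data} → offer{done,retry,data}  (⊕→&)
              case done:
                Z self-dual
              case retry:
                end self-dual
              case data:
                end self-dual

send[Str].send[Int].μZ.offer{done: offer{data: send[Str].Z, ok: select{ok: Z, retry: Z, stop: Z}, err: send[Bool].Z}, err: recv[Str].send[Unit].Z, ack: send[Str].offer{done: Z, retry: end, data: end}}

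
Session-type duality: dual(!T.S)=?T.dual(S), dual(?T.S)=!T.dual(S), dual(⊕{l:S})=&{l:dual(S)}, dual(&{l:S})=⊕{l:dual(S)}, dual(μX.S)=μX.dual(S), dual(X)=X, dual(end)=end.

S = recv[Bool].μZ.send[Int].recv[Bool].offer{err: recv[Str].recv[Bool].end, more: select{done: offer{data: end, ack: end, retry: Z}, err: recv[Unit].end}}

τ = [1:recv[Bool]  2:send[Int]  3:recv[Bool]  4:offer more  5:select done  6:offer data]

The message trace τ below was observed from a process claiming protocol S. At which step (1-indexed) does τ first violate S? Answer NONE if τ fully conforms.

NONE

step 1: recv[Bool]  match  residual = μZ.…
step 2: send[Int]  match  residual = recv[Bool].offer{err: recv[Str].recv[Bool].end, more: select{done: offer{data: end, ack: end, retry: μZ.…}, err: recv[Unit].end}}
step 3: recv[Bool]  match  residual = offer{err: recv[Str].recv[Bool].end, more: select{done: offer{data: end, ack: end, retry: μZ.…}, err: recv[Unit].end}}
step 4: offer more  match  residual = select{done: offer{data: end, ack: end, retry: μZ.…}, err: recv[Unit].end}
step 5: select done  match  residual = offer{data: end, ack: end, retry: μZ.…}
step 6: offer data  match  residual = end
all 6 steps conform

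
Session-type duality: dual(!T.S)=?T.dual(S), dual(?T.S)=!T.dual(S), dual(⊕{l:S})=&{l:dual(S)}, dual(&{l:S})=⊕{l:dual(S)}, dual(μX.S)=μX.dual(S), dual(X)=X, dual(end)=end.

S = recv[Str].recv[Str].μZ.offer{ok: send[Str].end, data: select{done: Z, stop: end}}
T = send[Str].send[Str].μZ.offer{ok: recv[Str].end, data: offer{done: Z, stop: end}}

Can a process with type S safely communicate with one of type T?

NO

recv[Str] vs send[Str]  match
  recv[Str] vs send[Str]  match
    μZ vs μZ  match (binder kept)
      offer{ok,data} vs offer{ok,data}  ✗ choice polarity not flipped — not dual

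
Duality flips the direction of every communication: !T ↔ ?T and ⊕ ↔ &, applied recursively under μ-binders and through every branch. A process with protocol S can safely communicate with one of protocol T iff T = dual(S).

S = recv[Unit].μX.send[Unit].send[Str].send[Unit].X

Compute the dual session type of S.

send[Unit].μX.recv[Unit].recv[Str].recv[Unit].X

recv[Unit] → send[Unit]
  μX → μX  (rec unchanged)
    send[Unit] → recv[Unit]
      send[Str] → recv[Str]
        send[Unit] → recv[Unit]
          X ↦ X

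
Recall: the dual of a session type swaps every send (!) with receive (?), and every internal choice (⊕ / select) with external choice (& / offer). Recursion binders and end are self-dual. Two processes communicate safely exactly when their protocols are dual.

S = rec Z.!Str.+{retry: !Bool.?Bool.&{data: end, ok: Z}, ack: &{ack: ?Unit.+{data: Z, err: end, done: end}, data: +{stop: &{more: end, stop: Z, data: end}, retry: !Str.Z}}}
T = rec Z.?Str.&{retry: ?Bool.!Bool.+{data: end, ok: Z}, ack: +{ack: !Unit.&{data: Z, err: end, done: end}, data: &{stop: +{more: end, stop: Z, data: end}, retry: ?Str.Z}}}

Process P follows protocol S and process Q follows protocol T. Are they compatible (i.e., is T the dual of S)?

rec Z | rec Z  match (μ self-dual)
  !Str | ?Str  match
    +{retry,ack} | &{retry,ack}  match labels match
      case retry:
        !Bool | ?Bool  match
          ?Bool | !Bool  match
            &{data,ok} | +{data,ok}  match labels match
              case data:
                end | end  match
              case ok:
                Z | Z  match
      case ack:
        &{ack,data} | +{ack,data}  match labels match
          case ack:
            ?Unit | !Unit  match
              +{data,err,done} | &{data,err,done}  match labels match
                case data:
                  Z | Z  match
                case err:
                  end | end  match
                case done:
                  end | end  match
          case data:
            +{stop,retry} | &{stop,retry}  match labels match
              case stop:
                &{more,stop,data} | +{more,stop,data}  match labels match
                  case more:
                    end | end  match
                  case stop:
                    Z | Z  match
                  case data:
                    end | end  match
              case retry:
                !Str | ?Str  match
                  Z | Z  match

YES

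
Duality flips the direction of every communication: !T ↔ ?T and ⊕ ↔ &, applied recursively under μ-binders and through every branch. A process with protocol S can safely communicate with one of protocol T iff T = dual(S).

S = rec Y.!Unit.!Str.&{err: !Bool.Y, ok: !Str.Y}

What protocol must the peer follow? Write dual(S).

rec Y → rec Y  (binder kept)
  !Unit → ?Unit
    !Str → ?Str
      &{err,ok} → +{err,ok}  (offer→select)
        [err]
          !Bool → ?Bool
            Y self-dual
        [ok]
          !Str → ?Str
            Y self-dual

rec Y.?Unit.?Str.+{err: ?Bool.Y, ok: ?Str.Y}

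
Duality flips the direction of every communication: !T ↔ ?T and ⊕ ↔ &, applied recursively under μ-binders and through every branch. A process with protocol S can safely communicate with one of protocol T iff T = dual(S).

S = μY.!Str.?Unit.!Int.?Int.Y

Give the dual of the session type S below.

μY.?Str.!Unit.?Int.!Int.Y

μY ↦ μY  (binder kept)
  !Str ↦ ?Str
    ?Unit ↦ !Unit
      !Int ↦ ?Int
        ?Int ↦ !Int
          dual(Y) = Y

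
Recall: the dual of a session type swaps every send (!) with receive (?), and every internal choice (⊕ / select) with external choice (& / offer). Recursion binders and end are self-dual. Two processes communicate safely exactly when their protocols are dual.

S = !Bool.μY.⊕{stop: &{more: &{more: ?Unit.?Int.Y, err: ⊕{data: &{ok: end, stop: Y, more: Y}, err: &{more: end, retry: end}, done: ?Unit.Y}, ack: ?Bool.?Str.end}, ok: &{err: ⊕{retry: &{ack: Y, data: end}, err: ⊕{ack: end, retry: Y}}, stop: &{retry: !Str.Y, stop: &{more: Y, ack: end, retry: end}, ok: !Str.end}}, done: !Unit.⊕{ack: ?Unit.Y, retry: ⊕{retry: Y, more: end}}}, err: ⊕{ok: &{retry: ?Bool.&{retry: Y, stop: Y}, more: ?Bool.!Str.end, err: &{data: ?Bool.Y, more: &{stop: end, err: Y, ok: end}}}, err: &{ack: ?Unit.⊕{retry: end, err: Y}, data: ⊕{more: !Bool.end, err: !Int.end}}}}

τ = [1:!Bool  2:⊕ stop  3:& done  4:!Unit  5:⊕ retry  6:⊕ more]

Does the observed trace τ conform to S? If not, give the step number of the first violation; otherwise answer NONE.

@1 !Bool  match  now at μY.…
@2 ⊕ stop  match  now at &{more: &{more: ?Unit.?Int.μY.…, err: ⊕{data: &{ok: end, stop: μY.…, more: μY.…}, err: &{more: end, retry: end}, done: ?Unit.μY.…}, ack: ?Bool.?Str.end}, ok: &{err: ⊕{retry: &{ack: μY.…, data: end}, err: ⊕{ack: end, retry: μY.…}}, stop: &{retry: !Str.μY.…, stop: &{more: μY.…, ack: end, retry: end}, ok: !Str.end}}, done: !Unit.⊕{ack: ?Unit.μY.…, retry: ⊕{retry: μY.…, more: end}}}
@3 & done  match  now at !Unit.⊕{ack: ?Unit.μY.…, retry: ⊕{retry: μY.…, more: end}}
@4 !Unit  match  now at ⊕{ack: ?Unit.μY.…, retry: ⊕{retry: μY.…, more: end}}
@5 ⊕ retry  match  now at ⊕{retry: μY.…, more: end}
@6 ⊕ more  match  now at end
trace exhausted — no violation

NONE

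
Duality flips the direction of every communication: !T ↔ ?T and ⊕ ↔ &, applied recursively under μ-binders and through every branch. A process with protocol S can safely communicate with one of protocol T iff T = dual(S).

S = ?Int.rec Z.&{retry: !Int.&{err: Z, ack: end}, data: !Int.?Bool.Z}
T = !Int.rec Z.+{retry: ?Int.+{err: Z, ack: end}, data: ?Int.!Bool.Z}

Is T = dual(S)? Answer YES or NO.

?Int ‖ !Int  ✓
  rec Z ‖ rec Z  ✓ (binder kept)
    &{retry,data} ‖ +{retry,data}  ✓ label sets agree
      case retry:
        !Int ‖ ?Int  ✓
          &{err,ack} ‖ +{err,ack}  ✓ label sets agree
            case err:
              Z ‖ Z  ✓
            case ack:
              end ‖ end  ✓
      case data:
        !Int ‖ ?Int  ✓
          ?Bool ‖ !Bool  ✓
            Z ‖ Z  ✓

YES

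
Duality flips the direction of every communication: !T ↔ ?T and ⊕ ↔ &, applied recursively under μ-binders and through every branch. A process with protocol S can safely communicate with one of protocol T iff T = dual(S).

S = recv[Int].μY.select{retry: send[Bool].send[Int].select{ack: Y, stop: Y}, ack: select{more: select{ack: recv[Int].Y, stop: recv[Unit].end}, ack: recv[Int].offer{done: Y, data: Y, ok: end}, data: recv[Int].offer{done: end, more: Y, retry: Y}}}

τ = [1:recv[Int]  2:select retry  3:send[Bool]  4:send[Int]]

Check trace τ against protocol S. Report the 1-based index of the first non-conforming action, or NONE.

[1] recv[Int]  ok  now at μY.…
[2] select retry  ok  now at send[Bool].send[Int].select{ack: μY.…, stop: μY.…}
[3] send[Bool]  ok  now at send[Int].select{ack: μY.…, stop: μY.…}
[4] send[Int]  ok  now at select{ack: μY.…, stop: μY.…}
all 4 steps conform

NONE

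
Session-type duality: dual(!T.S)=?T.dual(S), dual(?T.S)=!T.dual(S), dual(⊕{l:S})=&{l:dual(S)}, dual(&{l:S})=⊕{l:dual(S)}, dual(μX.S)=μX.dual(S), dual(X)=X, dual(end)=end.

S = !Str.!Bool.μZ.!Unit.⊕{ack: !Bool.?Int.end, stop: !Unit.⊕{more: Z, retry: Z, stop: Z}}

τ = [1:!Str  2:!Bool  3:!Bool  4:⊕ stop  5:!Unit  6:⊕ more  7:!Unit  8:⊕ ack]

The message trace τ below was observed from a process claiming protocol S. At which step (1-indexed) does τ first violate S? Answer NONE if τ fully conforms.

@1 !Str  ok  residual = !Bool.μZ.…
@2 !Bool  ok  residual = μZ.…
@3 got !Bool, protocol expects !Unit  ✗

3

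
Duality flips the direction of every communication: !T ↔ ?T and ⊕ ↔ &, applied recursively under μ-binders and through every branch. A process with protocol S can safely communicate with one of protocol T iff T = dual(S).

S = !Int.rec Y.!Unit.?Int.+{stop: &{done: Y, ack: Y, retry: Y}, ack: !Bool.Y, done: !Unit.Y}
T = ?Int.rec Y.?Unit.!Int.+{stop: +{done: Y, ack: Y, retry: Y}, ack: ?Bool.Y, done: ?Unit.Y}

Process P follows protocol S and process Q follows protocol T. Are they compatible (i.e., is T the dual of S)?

NO

!Int | ?Int  match
  rec Y | rec Y  match (binder kept)
    !Unit | ?Unit  match
      ?Int | !Int  match
        +{stop,ack,done} | +{stop,ack,done}  ✗ choice polarity not flipped — not dual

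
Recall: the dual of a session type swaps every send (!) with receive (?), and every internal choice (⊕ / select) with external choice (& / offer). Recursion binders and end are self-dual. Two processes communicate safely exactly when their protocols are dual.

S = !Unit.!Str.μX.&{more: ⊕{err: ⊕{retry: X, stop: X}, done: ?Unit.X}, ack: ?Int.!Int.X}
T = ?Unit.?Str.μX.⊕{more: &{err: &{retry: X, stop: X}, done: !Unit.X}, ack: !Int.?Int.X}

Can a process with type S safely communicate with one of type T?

!Unit vs ?Unit  ok
  !Str vs ?Str  ok
    μX vs μX  ok (rec unchanged)
      &{more,ack} vs ⊕{more,ack}  ok same labels
        • more:
          ⊕{err,done} vs &{err,done}  ok same labels
            • err:
              ⊕{retry,stop} vs &{retry,stop}  ok same labels
                • retry:
                  X vs X  ok
                • stop:
                  X vs X  ok
            • done:
              ?Unit vs !Unit  ok
                X vs X  ok
        • ack:
          ?Int vs !Int  ok
            !Int vs ?Int  ok
              X vs X  ok

YES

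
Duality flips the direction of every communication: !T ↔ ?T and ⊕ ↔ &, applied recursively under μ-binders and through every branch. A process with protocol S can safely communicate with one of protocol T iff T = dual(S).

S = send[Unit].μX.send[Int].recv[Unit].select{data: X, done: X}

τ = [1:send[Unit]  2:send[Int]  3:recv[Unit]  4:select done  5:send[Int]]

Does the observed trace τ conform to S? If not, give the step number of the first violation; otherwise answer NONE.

NONE

step 1: send[Unit]  ok  state: μX.…
step 2: send[Int]  ok  state: recv[Unit].select{data: μX.…, done: μX.…}
step 3: recv[Unit]  ok  state: select{data: μX.…, done: μX.…}
step 4: select done  ok  state: μX.…
step 5: send[Int]  ok  state: recv[Unit].select{data: μX.…, done: μX.…}
τ conforms to S (length 5)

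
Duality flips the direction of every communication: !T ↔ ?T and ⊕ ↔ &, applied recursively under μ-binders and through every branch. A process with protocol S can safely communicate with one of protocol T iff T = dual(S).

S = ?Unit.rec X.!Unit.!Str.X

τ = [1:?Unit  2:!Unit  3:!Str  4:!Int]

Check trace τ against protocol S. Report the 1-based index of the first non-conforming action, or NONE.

4

@1 ?Unit  ok  cont: rec X.…
@2 !Unit  ok  cont: !Str.rec X.…
@3 !Str  ok  cont: rec X.…
@4 got !Int, protocol expects !Unit  ✗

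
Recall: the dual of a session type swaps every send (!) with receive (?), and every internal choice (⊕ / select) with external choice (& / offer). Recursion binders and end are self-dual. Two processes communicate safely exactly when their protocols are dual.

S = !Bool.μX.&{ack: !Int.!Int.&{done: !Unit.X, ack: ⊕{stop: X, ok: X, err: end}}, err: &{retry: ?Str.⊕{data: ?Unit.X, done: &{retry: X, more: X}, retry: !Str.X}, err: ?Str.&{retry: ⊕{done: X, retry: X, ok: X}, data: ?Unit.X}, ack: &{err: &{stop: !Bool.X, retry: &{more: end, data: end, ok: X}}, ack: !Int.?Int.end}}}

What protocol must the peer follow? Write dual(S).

?Bool.μX.⊕{ack: ?Int.?Int.⊕{done: ?Unit.X, ack: &{stop: X, ok: X, err: end}}, err: ⊕{retry: !Str.&{data: !Unit.X, done: ⊕{retry: X, more: X}, retry: ?Str.X}, err: !Str.⊕{retry: &{done: X, retry: X, ok: X}, data: !Unit.X}, ack: ⊕{err: ⊕{stop: ?Bool.X, retry: ⊕{more: end, data: end, ok: X}}, ack: ?Int.!Int.end}}}

!Bool = ?Bool
  μX = μX  (rec unchanged)
    &{ack,err} = ⊕{ack,err}  (offer→select)
      [ack]
        !Int = ?Int
          !Int = ?Int
            &{done,ack} = ⊕{done,ack}  (offer→select)
              [done]
                !Unit = ?Unit
                  X ↦ X
              [ack]
                ⊕{stop,ok,err} = &{stop,ok,err}  (internal→external)
                  [stop]
                    X ↦ X
                  [ok]
                    X ↦ X
                  [err]
                    end ↦ end
      [err]
        &{retry,err,ack} = ⊕{retry,err,ack}  (offer→select)
          [retry]
            ?Str = !Str
              ⊕{data,done,retry} = &{data,done,retry}  (internal→external)
                [data]
                  ?Unit = !Unit
                    X ↦ X
                [done]
                  &{retry,more} = ⊕{retry,more}  (offer→select)
                    [retry]
                      X ↦ X
                    [more]
                      X ↦ X
                [retry]
                  !Str = ?Str
                    X ↦ X
          [err]
            ?Str = !Str
              &{retry,data} = ⊕{retry,data}  (offer→select)
                [retry]
                  ⊕{done,retry,ok} = &{done,retry,ok}  (internal→external)
                    [done]
                      X ↦ X
                    [retry]
                      X ↦ X
                    [ok]
                      X ↦ X
                [data]
                  ?Unit = !Unit
                    X ↦ X
          [ack]
            &{err,ack} = ⊕{err,ack}  (offer→select)
              [err]
                &{stop,retry} = ⊕{stop,retry}  (offer→select)
                  [stop]
                    !Bool = ?Bool
                      X ↦ X
                  [retry]
                    &{more,data,ok} = ⊕{more,data,ok}  (offer→select)
                      [more]
                        end ↦ end
                      [data]
                        end ↦ end
                      [ok]
                        X ↦ X
              [ack]
                !Int = ?Int
                  ?Int = !Int
                    end ↦ end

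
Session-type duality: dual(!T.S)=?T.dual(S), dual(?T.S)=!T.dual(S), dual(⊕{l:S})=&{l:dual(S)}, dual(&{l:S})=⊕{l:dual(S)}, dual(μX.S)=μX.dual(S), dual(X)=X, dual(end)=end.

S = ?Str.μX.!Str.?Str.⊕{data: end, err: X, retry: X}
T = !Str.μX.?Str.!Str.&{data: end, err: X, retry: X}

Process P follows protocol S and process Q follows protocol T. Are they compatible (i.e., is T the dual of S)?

?Str | !Str  ok
  μX | μX  ok (binder kept)
    !Str | ?Str  ok
      ?Str | !Str  ok
        ⊕{data,err,retry} | &{data,err,retry}  ok label sets agree
          • data:
            end | end  ok
          • err:
            X | X  ok
          • retry:
            X | X  ok

YES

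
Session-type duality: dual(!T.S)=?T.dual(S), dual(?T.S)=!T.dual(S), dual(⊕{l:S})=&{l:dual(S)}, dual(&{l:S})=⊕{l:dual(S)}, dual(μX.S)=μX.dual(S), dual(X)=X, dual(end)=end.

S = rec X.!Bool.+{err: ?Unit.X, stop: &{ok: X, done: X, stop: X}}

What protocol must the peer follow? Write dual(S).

rec X = rec X  (binder kept)
  !Bool = ?Bool
    +{err,stop} = &{err,stop}  (⊕→&)
      • err:
        ?Unit = !Unit
          dual(X) = X
      • stop:
        &{ok,done,stop} = +{ok,done,stop}  (&→⊕)
          • ok:
            dual(X) = X
          • done:
            dual(X) = X
          • stop:
            dual(X) = X

rec X.?Bool.&{err: !Unit.X, stop: +{ok: X, done: X, stop: X}}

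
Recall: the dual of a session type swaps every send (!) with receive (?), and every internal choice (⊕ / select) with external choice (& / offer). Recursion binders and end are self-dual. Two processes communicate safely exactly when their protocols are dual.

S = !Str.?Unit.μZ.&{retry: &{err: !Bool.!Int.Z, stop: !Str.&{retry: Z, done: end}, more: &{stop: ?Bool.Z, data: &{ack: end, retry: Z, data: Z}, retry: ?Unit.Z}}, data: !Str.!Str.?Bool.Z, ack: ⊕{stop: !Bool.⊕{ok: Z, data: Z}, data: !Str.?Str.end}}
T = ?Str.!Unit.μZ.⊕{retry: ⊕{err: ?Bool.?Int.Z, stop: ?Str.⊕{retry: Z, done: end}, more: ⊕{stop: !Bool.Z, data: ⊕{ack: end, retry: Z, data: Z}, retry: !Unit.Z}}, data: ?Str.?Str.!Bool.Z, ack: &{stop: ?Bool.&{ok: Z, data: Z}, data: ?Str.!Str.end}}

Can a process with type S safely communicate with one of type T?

!Str | ?Str  ok
  ?Unit | !Unit  ok
    μZ | μZ  ok (μ self-dual)
      &{retry,data,ack} | ⊕{retry,data,ack}  ok same labels
        • retry:
          &{err,stop,more} | ⊕{err,stop,more}  ok same labels
            • err:
              !Bool | ?Bool  ok
                !Int | ?Int  ok
                  Z | Z  ok
            • stop:
              !Str | ?Str  ok
                &{retry,done} | ⊕{retry,done}  ok same labels
                  • retry:
                    Z | Z  ok
                  • done:
                    end | end  ok
            • more:
              &{stop,data,retry} | ⊕{stop,data,retry}  ok same labels
                • stop:
                  ?Bool | !Bool  ok
                    Z | Z  ok
                • data:
                  &{ack,retry,data} | ⊕{ack,retry,data}  ok same labels
                    • ack:
                      end | end  ok
                    • retry:
                      Z | Z  ok
                    • data:
                      Z | Z  ok
                • retry:
                  ?Unit | !Unit  ok
                    Z | Z  ok
        • data:
          !Str | ?Str  ok
            !Str | ?Str  ok
              ?Bool | !Bool  ok
                Z | Z  ok
        • ack:
          ⊕{stop,data} | &{stop,data}  ok same labels
            • stop:
              !Bool | ?Bool  ok
                ⊕{ok,data} | &{ok,data}  ok same labels
                  • ok:
                    Z | Z  ok
                  • data:
                    Z | Z  ok
            • data:
              !Str | ?Str  ok
                ?Str | !Str  ok
                  end | end  ok

YES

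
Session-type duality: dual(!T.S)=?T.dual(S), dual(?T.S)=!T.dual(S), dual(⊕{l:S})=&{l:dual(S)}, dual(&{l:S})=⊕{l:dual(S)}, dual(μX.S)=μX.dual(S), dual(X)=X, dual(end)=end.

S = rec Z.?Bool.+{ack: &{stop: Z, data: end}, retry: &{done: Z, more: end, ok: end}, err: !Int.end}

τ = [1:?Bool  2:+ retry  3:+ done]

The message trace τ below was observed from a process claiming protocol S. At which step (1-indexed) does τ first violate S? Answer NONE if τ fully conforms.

@1 ?Bool  ✓  cont: +{ack: &{stop: rec Z.…, data: end}, retry: &{done: rec Z.…, more: end, ok: end}, err: !Int.end}
@2 + retry  ✓  cont: &{done: rec Z.…, more: end, ok: end}
@3 got + done, protocol expects & done or & more or & ok  ✗

3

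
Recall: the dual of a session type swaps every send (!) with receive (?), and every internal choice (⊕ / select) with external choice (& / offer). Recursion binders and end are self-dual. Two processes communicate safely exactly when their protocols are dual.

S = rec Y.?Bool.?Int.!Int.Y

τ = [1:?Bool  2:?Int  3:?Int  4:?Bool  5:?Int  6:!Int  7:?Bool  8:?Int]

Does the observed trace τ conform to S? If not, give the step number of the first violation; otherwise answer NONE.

@1 ?Bool  match  cont: ?Int.!Int.rec Y.…
@2 ?Int  match  cont: !Int.rec Y.…
@3 got ?Int, protocol expects !Int  ✗

3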